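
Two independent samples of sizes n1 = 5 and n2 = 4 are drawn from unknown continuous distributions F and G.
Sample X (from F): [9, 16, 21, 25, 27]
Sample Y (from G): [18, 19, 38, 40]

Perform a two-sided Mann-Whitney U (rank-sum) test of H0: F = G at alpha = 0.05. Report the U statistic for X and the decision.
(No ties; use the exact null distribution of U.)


Step 1: Combine and sort all 9 observations; assign midranks.
sorted (value, group): (9,X), (16,X), (18,Y), (19,Y), (21,X), (25,X), (27,X), (38,Y), (40,Y)
ranks: 9->1, 16->2, 18->3, 19->4, 21->5, 25->6, 27->7, 38->8, 40->9
Step 2: Rank sum for X: R1 = 1 + 2 + 5 + 6 + 7 = 21.
Step 3: U_X = R1 - n1(n1+1)/2 = 21 - 5*6/2 = 21 - 15 = 6.
       U_Y = n1*n2 - U_X = 20 - 6 = 14.
Step 4: No ties, so the exact null distribution of U (based on enumerating the C(9,5) = 126 equally likely rank assignments) gives the two-sided p-value.
Step 5: p-value = 0.412698; compare to alpha = 0.05. fail to reject H0.

U_X = 6, p = 0.412698, fail to reject H0 at alpha = 0.05.


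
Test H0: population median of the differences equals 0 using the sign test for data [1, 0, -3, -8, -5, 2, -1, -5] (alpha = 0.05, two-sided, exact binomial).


Step 1: Discard zero differences. Original n = 8; n_eff = number of nonzero differences = 7.
Nonzero differences (with sign): +1, -3, -8, -5, +2, -1, -5
Step 2: Count signs: positive = 2, negative = 5.
Step 3: Under H0: P(positive) = 0.5, so the number of positives S ~ Bin(7, 0.5).
Step 4: Two-sided exact p-value = sum of Bin(7,0.5) probabilities at or below the observed probability = 0.453125.
Step 5: alpha = 0.05. fail to reject H0.

n_eff = 7, pos = 2, neg = 5, p = 0.453125, fail to reject H0.


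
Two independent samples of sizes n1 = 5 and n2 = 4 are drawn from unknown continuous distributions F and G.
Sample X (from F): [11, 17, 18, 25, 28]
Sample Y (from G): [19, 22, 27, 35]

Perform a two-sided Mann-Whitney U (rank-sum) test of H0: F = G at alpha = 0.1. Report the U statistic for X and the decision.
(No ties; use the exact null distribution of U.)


Step 1: Combine and sort all 9 observations; assign midranks.
sorted (value, group): (11,X), (17,X), (18,X), (19,Y), (22,Y), (25,X), (27,Y), (28,X), (35,Y)
ranks: 11->1, 17->2, 18->3, 19->4, 22->5, 25->6, 27->7, 28->8, 35->9
Step 2: Rank sum for X: R1 = 1 + 2 + 3 + 6 + 8 = 20.
Step 3: U_X = R1 - n1(n1+1)/2 = 20 - 5*6/2 = 20 - 15 = 5.
       U_Y = n1*n2 - U_X = 20 - 5 = 15.
Step 4: No ties, so the exact null distribution of U (based on enumerating the C(9,5) = 126 equally likely rank assignments) gives the two-sided p-value.
Step 5: p-value = 0.285714; compare to alpha = 0.1. fail to reject H0.

U_X = 5, p = 0.285714, fail to reject H0 at alpha = 0.1.


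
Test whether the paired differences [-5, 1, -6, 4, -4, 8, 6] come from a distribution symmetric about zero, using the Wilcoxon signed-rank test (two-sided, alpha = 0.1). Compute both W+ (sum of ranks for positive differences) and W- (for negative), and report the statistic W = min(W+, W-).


Step 1: Drop any zero differences (none here) and take |d_i|.
|d| = [5, 1, 6, 4, 4, 8, 6]
Step 2: Midrank |d_i| (ties get averaged ranks).
ranks: |5|->4, |1|->1, |6|->5.5, |4|->2.5, |4|->2.5, |8|->7, |6|->5.5
Step 3: Attach original signs; sum ranks with positive sign and with negative sign.
W+ = 1 + 2.5 + 7 + 5.5 = 16
W- = 4 + 5.5 + 2.5 = 12
(Check: W+ + W- = 28 should equal n(n+1)/2 = 28.)
Step 4: Test statistic W = min(W+, W-) = 12.
Step 5: Ties in |d|, so use the tie-corrected normal approximation.
        E[W] = n(n+1)/4 = 7*8/4 = 14.
        Tie groups: |d|=4 (t=2), |d|=6 (t=2); sum(t^3 - t) = 12.
        Var[W] = n(n+1)(2n+1)/24 - sum(t^3-t)/48 = 840/24 - 12/48 = 34.75.
        z = (W - E[W]) / sqrt(Var[W]) = (12 - 14) / 5.8949 = -0.3393.
        Two-sided p = 2*Phi(z) = 0.734402.
Step 6: alpha = 0.1. fail to reject H0.

W+ = 16, W- = 12, W = min = 12, p = 0.734402, fail to reject H0.


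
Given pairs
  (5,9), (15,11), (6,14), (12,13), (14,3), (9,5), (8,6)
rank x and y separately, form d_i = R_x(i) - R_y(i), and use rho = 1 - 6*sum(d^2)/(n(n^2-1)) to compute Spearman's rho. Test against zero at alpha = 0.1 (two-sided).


Step 1: Rank x and y separately (midranks; no ties here).
rank(x): 5->1, 15->7, 6->2, 12->5, 14->6, 9->4, 8->3
rank(y): 9->4, 11->5, 14->7, 13->6, 3->1, 5->2, 6->3
Step 2: d_i = R_x(i) - R_y(i); compute d_i^2.
  (1-4)^2=9, (7-5)^2=4, (2-7)^2=25, (5-6)^2=1, (6-1)^2=25, (4-2)^2=4, (3-3)^2=0
sum(d^2) = 68.
Step 3: rho = 1 - 6*68 / (7*(7^2 - 1)) = 1 - 408/336 = -0.214286.
Step 4: Under H0, t = rho * sqrt((n-2)/(1-rho^2)) = -0.4906 ~ t(5).
Step 5: Two-sided p-value from the t-distribution with 5 df = 0.644512.
Step 6: alpha = 0.1. fail to reject H0.

rho = -0.2143, p = 0.644512, fail to reject H0 at alpha = 0.1.


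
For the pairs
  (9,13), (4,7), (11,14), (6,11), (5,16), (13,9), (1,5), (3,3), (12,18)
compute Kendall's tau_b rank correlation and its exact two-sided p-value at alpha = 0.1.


Step 1: Enumerate the 36 unordered pairs (i,j) with i<j and classify each by sign(x_j-x_i) * sign(y_j-y_i).
  (1,2):dx=-5,dy=-6->C; (1,3):dx=+2,dy=+1->C; (1,4):dx=-3,dy=-2->C; (1,5):dx=-4,dy=+3->D
  (1,6):dx=+4,dy=-4->D; (1,7):dx=-8,dy=-8->C; (1,8):dx=-6,dy=-10->C; (1,9):dx=+3,dy=+5->C
  (2,3):dx=+7,dy=+7->C; (2,4):dx=+2,dy=+4->C; (2,5):dx=+1,dy=+9->C; (2,6):dx=+9,dy=+2->C
  (2,7):dx=-3,dy=-2->C; (2,8):dx=-1,dy=-4->C; (2,9):dx=+8,dy=+11->C; (3,4):dx=-5,dy=-3->C
  (3,5):dx=-6,dy=+2->D; (3,6):dx=+2,dy=-5->D; (3,7):dx=-10,dy=-9->C; (3,8):dx=-8,dy=-11->C
  (3,9):dx=+1,dy=+4->C; (4,5):dx=-1,dy=+5->D; (4,6):dx=+7,dy=-2->D; (4,7):dx=-5,dy=-6->C
  (4,8):dx=-3,dy=-8->C; (4,9):dx=+6,dy=+7->C; (5,6):dx=+8,dy=-7->D; (5,7):dx=-4,dy=-11->C
  (5,8):dx=-2,dy=-13->C; (5,9):dx=+7,dy=+2->C; (6,7):dx=-12,dy=-4->C; (6,8):dx=-10,dy=-6->C
  (6,9):dx=-1,dy=+9->D; (7,8):dx=+2,dy=-2->D; (7,9):dx=+11,dy=+13->C; (8,9):dx=+9,dy=+15->C
Step 2: C = 27, D = 9, total pairs = 36.
Step 3: tau = (C - D)/(n(n-1)/2) = (27 - 9)/36 = 0.500000.
Step 4: Exact two-sided p-value (enumerate n! = 362880 permutations of y under H0): p = 0.075176.
Step 5: alpha = 0.1. reject H0.

tau_b = 0.5000 (C=27, D=9), p = 0.075176, reject H0.


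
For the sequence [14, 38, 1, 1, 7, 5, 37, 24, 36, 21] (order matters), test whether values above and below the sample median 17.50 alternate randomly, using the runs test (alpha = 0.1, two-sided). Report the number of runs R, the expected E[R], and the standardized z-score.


Step 1: Compute median = 17.50; label A = above, B = below.
Labels in order: BABBBBAAAA  (n_A = 5, n_B = 5)
Step 2: Count runs R = 4.
Step 3: Under H0 (random ordering), E[R] = 2*n_A*n_B/(n_A+n_B) + 1 = 2*5*5/10 + 1 = 6.0000.
        Var[R] = 2*n_A*n_B*(2*n_A*n_B - n_A - n_B) / ((n_A+n_B)^2 * (n_A+n_B-1)) = 2000/900 = 2.2222.
        SD[R] = 1.4907.
Step 4: Continuity-corrected z = (R + 0.5 - E[R]) / SD[R] = (4 + 0.5 - 6.0000) / 1.4907 = -1.0062.
Step 5: Two-sided p-value via normal approximation = 2*(1 - Phi(|z|)) = 0.314305.
Step 6: alpha = 0.1. fail to reject H0.

R = 4, z = -1.0062, p = 0.314305, fail to reject H0.


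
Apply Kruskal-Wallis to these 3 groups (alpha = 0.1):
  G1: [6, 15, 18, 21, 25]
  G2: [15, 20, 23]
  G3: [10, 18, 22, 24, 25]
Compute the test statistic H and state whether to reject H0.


Step 1: Combine all N = 13 observations and assign midranks.
sorted (value, group, rank): (6,G1,1), (10,G3,2), (15,G1,3.5), (15,G2,3.5), (18,G1,5.5), (18,G3,5.5), (20,G2,7), (21,G1,8), (22,G3,9), (23,G2,10), (24,G3,11), (25,G1,12.5), (25,G3,12.5)
Step 2: Sum ranks within each group.
R_1 = 30.5 (n_1 = 5)
R_2 = 20.5 (n_2 = 3)
R_3 = 40 (n_3 = 5)
Step 3: H = 12/(N(N+1)) * sum(R_i^2/n_i) - 3(N+1)
     = 12/(13*14) * (30.5^2/5 + 20.5^2/3 + 40^2/5) - 3*14
     = 0.065934 * 646.133 - 42
     = 0.602198.
Step 4: Ties present; correction factor C = 1 - 18/(13^3 - 13) = 0.991758. Corrected H = 0.602198 / 0.991758 = 0.607202.
Step 5: Under H0, H ~ chi^2(2); p-value = 0.738155.
Step 6: alpha = 0.1. fail to reject H0.

H = 0.6072, df = 2, p = 0.738155, fail to reject H0.


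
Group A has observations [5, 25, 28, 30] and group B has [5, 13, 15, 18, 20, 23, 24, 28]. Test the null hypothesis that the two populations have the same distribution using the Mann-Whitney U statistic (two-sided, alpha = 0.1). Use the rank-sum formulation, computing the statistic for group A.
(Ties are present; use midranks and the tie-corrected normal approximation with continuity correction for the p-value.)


Step 1: Combine and sort all 12 observations; assign midranks.
sorted (value, group): (5,X), (5,Y), (13,Y), (15,Y), (18,Y), (20,Y), (23,Y), (24,Y), (25,X), (28,X), (28,Y), (30,X)
ranks: 5->1.5, 5->1.5, 13->3, 15->4, 18->5, 20->6, 23->7, 24->8, 25->9, 28->10.5, 28->10.5, 30->12
Step 2: Rank sum for X: R1 = 1.5 + 9 + 10.5 + 12 = 33.
Step 3: U_X = R1 - n1(n1+1)/2 = 33 - 4*5/2 = 33 - 10 = 23.
       U_Y = n1*n2 - U_X = 32 - 23 = 9.
Step 4: Ties are present, so use the tie-corrected normal approximation (with continuity correction) for the p-value.
Step 5: p-value = 0.267926; compare to alpha = 0.1. fail to reject H0.

U_X = 23, p = 0.267926, fail to reject H0 at alpha = 0.1.


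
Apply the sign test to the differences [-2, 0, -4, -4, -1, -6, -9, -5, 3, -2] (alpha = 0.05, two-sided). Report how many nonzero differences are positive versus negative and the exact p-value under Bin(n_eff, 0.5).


Step 1: Discard zero differences. Original n = 10; n_eff = number of nonzero differences = 9.
Nonzero differences (with sign): -2, -4, -4, -1, -6, -9, -5, +3, -2
Step 2: Count signs: positive = 1, negative = 8.
Step 3: Under H0: P(positive) = 0.5, so the number of positives S ~ Bin(9, 0.5).
Step 4: Two-sided exact p-value = sum of Bin(9,0.5) probabilities at or below the observed probability = 0.039062.
Step 5: alpha = 0.05. reject H0.

n_eff = 9, pos = 1, neg = 8, p = 0.039062, reject H0.


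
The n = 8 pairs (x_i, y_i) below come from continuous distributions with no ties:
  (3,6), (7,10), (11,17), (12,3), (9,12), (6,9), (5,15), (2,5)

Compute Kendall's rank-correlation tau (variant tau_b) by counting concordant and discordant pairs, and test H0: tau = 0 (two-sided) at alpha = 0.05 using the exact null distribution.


Step 1: Enumerate the 28 unordered pairs (i,j) with i<j and classify each by sign(x_j-x_i) * sign(y_j-y_i).
  (1,2):dx=+4,dy=+4->C; (1,3):dx=+8,dy=+11->C; (1,4):dx=+9,dy=-3->D; (1,5):dx=+6,dy=+6->C
  (1,6):dx=+3,dy=+3->C; (1,7):dx=+2,dy=+9->C; (1,8):dx=-1,dy=-1->C; (2,3):dx=+4,dy=+7->C
  (2,4):dx=+5,dy=-7->D; (2,5):dx=+2,dy=+2->C; (2,6):dx=-1,dy=-1->C; (2,7):dx=-2,dy=+5->D
  (2,8):dx=-5,dy=-5->C; (3,4):dx=+1,dy=-14->D; (3,5):dx=-2,dy=-5->C; (3,6):dx=-5,dy=-8->C
  (3,7):dx=-6,dy=-2->C; (3,8):dx=-9,dy=-12->C; (4,5):dx=-3,dy=+9->D; (4,6):dx=-6,dy=+6->D
  (4,7):dx=-7,dy=+12->D; (4,8):dx=-10,dy=+2->D; (5,6):dx=-3,dy=-3->C; (5,7):dx=-4,dy=+3->D
  (5,8):dx=-7,dy=-7->C; (6,7):dx=-1,dy=+6->D; (6,8):dx=-4,dy=-4->C; (7,8):dx=-3,dy=-10->C
Step 2: C = 18, D = 10, total pairs = 28.
Step 3: tau = (C - D)/(n(n-1)/2) = (18 - 10)/28 = 0.285714.
Step 4: Exact two-sided p-value (enumerate n! = 40320 permutations of y under H0): p = 0.398760.
Step 5: alpha = 0.05. fail to reject H0.

tau_b = 0.2857 (C=18, D=10), p = 0.398760, fail to reject H0.


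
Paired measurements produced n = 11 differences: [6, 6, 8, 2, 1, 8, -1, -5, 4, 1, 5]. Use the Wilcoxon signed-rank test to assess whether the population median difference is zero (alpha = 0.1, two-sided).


Step 1: Drop any zero differences (none here) and take |d_i|.
|d| = [6, 6, 8, 2, 1, 8, 1, 5, 4, 1, 5]
Step 2: Midrank |d_i| (ties get averaged ranks).
ranks: |6|->8.5, |6|->8.5, |8|->10.5, |2|->4, |1|->2, |8|->10.5, |1|->2, |5|->6.5, |4|->5, |1|->2, |5|->6.5
Step 3: Attach original signs; sum ranks with positive sign and with negative sign.
W+ = 8.5 + 8.5 + 10.5 + 4 + 2 + 10.5 + 5 + 2 + 6.5 = 57.5
W- = 2 + 6.5 = 8.5
(Check: W+ + W- = 66 should equal n(n+1)/2 = 66.)
Step 4: Test statistic W = min(W+, W-) = 8.5.
Step 5: Ties in |d|, so use the tie-corrected normal approximation.
        E[W] = n(n+1)/4 = 11*12/4 = 33.
        Tie groups: |d|=1 (t=3), |d|=5 (t=2), |d|=6 (t=2), |d|=8 (t=2); sum(t^3 - t) = 42.
        Var[W] = n(n+1)(2n+1)/24 - sum(t^3-t)/48 = 3036/24 - 42/48 = 125.625.
        z = (W - E[W]) / sqrt(Var[W]) = (8.5 - 33) / 11.2083 = -2.1859.
        Two-sided p = 2*Phi(z) = 0.028824.
Step 6: alpha = 0.1. reject H0.

W+ = 57.5, W- = 8.5, W = min = 8.5, p = 0.028824, reject H0.


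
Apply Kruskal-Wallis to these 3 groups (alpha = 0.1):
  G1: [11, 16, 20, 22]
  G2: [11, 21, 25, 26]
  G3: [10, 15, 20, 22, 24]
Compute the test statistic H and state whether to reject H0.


Step 1: Combine all N = 13 observations and assign midranks.
sorted (value, group, rank): (10,G3,1), (11,G1,2.5), (11,G2,2.5), (15,G3,4), (16,G1,5), (20,G1,6.5), (20,G3,6.5), (21,G2,8), (22,G1,9.5), (22,G3,9.5), (24,G3,11), (25,G2,12), (26,G2,13)
Step 2: Sum ranks within each group.
R_1 = 23.5 (n_1 = 4)
R_2 = 35.5 (n_2 = 4)
R_3 = 32 (n_3 = 5)
Step 3: H = 12/(N(N+1)) * sum(R_i^2/n_i) - 3(N+1)
     = 12/(13*14) * (23.5^2/4 + 35.5^2/4 + 32^2/5) - 3*14
     = 0.065934 * 657.925 - 42
     = 1.379670.
Step 4: Ties present; correction factor C = 1 - 18/(13^3 - 13) = 0.991758. Corrected H = 1.379670 / 0.991758 = 1.391136.
Step 5: Under H0, H ~ chi^2(2); p-value = 0.498791.
Step 6: alpha = 0.1. fail to reject H0.

H = 1.3911, df = 2, p = 0.498791, fail to reject H0.


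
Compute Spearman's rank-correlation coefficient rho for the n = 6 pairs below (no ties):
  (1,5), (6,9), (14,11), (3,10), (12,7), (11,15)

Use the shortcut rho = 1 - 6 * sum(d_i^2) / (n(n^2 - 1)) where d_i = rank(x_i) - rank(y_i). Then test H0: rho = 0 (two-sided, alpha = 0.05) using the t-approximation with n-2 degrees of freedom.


Step 1: Rank x and y separately (midranks; no ties here).
rank(x): 1->1, 6->3, 14->6, 3->2, 12->5, 11->4
rank(y): 5->1, 9->3, 11->5, 10->4, 7->2, 15->6
Step 2: d_i = R_x(i) - R_y(i); compute d_i^2.
  (1-1)^2=0, (3-3)^2=0, (6-5)^2=1, (2-4)^2=4, (5-2)^2=9, (4-6)^2=4
sum(d^2) = 18.
Step 3: rho = 1 - 6*18 / (6*(6^2 - 1)) = 1 - 108/210 = 0.485714.
Step 4: Under H0, t = rho * sqrt((n-2)/(1-rho^2)) = 1.1113 ~ t(4).
Step 5: Two-sided p-value from the t-distribution with 4 df = 0.328723.
Step 6: alpha = 0.05. fail to reject H0.

rho = 0.4857, p = 0.328723, fail to reject H0 at alpha = 0.05.


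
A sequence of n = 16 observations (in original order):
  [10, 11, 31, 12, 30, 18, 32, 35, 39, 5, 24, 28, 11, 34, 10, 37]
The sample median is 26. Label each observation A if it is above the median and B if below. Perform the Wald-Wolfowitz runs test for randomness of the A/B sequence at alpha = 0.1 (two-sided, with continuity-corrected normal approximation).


Step 1: Compute median = 26; label A = above, B = below.
Labels in order: BBABABAAABBABABA  (n_A = 8, n_B = 8)
Step 2: Count runs R = 12.
Step 3: Under H0 (random ordering), E[R] = 2*n_A*n_B/(n_A+n_B) + 1 = 2*8*8/16 + 1 = 9.0000.
        Var[R] = 2*n_A*n_B*(2*n_A*n_B - n_A - n_B) / ((n_A+n_B)^2 * (n_A+n_B-1)) = 14336/3840 = 3.7333.
        SD[R] = 1.9322.
Step 4: Continuity-corrected z = (R - 0.5 - E[R]) / SD[R] = (12 - 0.5 - 9.0000) / 1.9322 = 1.2939.
Step 5: Two-sided p-value via normal approximation = 2*(1 - Phi(|z|)) = 0.195709.
Step 6: alpha = 0.1. fail to reject H0.

R = 12, z = 1.2939, p = 0.195709, fail to reject H0.


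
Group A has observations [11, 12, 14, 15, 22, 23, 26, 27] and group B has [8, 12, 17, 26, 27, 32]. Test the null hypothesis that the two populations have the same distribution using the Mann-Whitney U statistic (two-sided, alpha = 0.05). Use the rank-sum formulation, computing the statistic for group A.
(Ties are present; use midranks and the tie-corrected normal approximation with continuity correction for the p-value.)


Step 1: Combine and sort all 14 observations; assign midranks.
sorted (value, group): (8,Y), (11,X), (12,X), (12,Y), (14,X), (15,X), (17,Y), (22,X), (23,X), (26,X), (26,Y), (27,X), (27,Y), (32,Y)
ranks: 8->1, 11->2, 12->3.5, 12->3.5, 14->5, 15->6, 17->7, 22->8, 23->9, 26->10.5, 26->10.5, 27->12.5, 27->12.5, 32->14
Step 2: Rank sum for X: R1 = 2 + 3.5 + 5 + 6 + 8 + 9 + 10.5 + 12.5 = 56.5.
Step 3: U_X = R1 - n1(n1+1)/2 = 56.5 - 8*9/2 = 56.5 - 36 = 20.5.
       U_Y = n1*n2 - U_X = 48 - 20.5 = 27.5.
Step 4: Ties are present, so use the tie-corrected normal approximation (with continuity correction) for the p-value.
Step 5: p-value = 0.697586; compare to alpha = 0.05. fail to reject H0.

U_X = 20.5, p = 0.697586, fail to reject H0 at alpha = 0.05.


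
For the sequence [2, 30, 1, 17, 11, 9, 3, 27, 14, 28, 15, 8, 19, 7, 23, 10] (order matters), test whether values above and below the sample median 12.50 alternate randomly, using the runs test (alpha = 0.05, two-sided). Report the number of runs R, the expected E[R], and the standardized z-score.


Step 1: Compute median = 12.50; label A = above, B = below.
Labels in order: BABABBBAAAABABAB  (n_A = 8, n_B = 8)
Step 2: Count runs R = 11.
Step 3: Under H0 (random ordering), E[R] = 2*n_A*n_B/(n_A+n_B) + 1 = 2*8*8/16 + 1 = 9.0000.
        Var[R] = 2*n_A*n_B*(2*n_A*n_B - n_A - n_B) / ((n_A+n_B)^2 * (n_A+n_B-1)) = 14336/3840 = 3.7333.
        SD[R] = 1.9322.
Step 4: Continuity-corrected z = (R - 0.5 - E[R]) / SD[R] = (11 - 0.5 - 9.0000) / 1.9322 = 0.7763.
Step 5: Two-sided p-value via normal approximation = 2*(1 - Phi(|z|)) = 0.437558.
Step 6: alpha = 0.05. fail to reject H0.

R = 11, z = 0.7763, p = 0.437558, fail to reject H0.


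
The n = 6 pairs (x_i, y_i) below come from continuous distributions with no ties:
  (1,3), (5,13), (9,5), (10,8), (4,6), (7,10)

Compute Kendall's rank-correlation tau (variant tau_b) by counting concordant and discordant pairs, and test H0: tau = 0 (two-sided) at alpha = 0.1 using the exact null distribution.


Step 1: Enumerate the 15 unordered pairs (i,j) with i<j and classify each by sign(x_j-x_i) * sign(y_j-y_i).
  (1,2):dx=+4,dy=+10->C; (1,3):dx=+8,dy=+2->C; (1,4):dx=+9,dy=+5->C; (1,5):dx=+3,dy=+3->C
  (1,6):dx=+6,dy=+7->C; (2,3):dx=+4,dy=-8->D; (2,4):dx=+5,dy=-5->D; (2,5):dx=-1,dy=-7->C
  (2,6):dx=+2,dy=-3->D; (3,4):dx=+1,dy=+3->C; (3,5):dx=-5,dy=+1->D; (3,6):dx=-2,dy=+5->D
  (4,5):dx=-6,dy=-2->C; (4,6):dx=-3,dy=+2->D; (5,6):dx=+3,dy=+4->C
Step 2: C = 9, D = 6, total pairs = 15.
Step 3: tau = (C - D)/(n(n-1)/2) = (9 - 6)/15 = 0.200000.
Step 4: Exact two-sided p-value (enumerate n! = 720 permutations of y under H0): p = 0.719444.
Step 5: alpha = 0.1. fail to reject H0.

tau_b = 0.2000 (C=9, D=6), p = 0.719444, fail to reject H0.


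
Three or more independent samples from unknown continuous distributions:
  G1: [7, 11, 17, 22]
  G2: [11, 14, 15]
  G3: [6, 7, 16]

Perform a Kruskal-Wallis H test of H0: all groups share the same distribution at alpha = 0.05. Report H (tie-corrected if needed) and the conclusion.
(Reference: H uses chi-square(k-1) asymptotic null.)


Step 1: Combine all N = 10 observations and assign midranks.
sorted (value, group, rank): (6,G3,1), (7,G1,2.5), (7,G3,2.5), (11,G1,4.5), (11,G2,4.5), (14,G2,6), (15,G2,7), (16,G3,8), (17,G1,9), (22,G1,10)
Step 2: Sum ranks within each group.
R_1 = 26 (n_1 = 4)
R_2 = 17.5 (n_2 = 3)
R_3 = 11.5 (n_3 = 3)
Step 3: H = 12/(N(N+1)) * sum(R_i^2/n_i) - 3(N+1)
     = 12/(10*11) * (26^2/4 + 17.5^2/3 + 11.5^2/3) - 3*11
     = 0.109091 * 315.167 - 33
     = 1.381818.
Step 4: Ties present; correction factor C = 1 - 12/(10^3 - 10) = 0.987879. Corrected H = 1.381818 / 0.987879 = 1.398773.
Step 5: Under H0, H ~ chi^2(2); p-value = 0.496890.
Step 6: alpha = 0.05. fail to reject H0.

H = 1.3988, df = 2, p = 0.496890, fail to reject H0.


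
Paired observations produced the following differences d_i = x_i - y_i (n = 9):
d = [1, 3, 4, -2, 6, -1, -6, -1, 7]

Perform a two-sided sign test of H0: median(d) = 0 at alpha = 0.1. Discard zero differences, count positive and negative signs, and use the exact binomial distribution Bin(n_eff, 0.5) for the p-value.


Step 1: Discard zero differences. Original n = 9; n_eff = number of nonzero differences = 9.
Nonzero differences (with sign): +1, +3, +4, -2, +6, -1, -6, -1, +7
Step 2: Count signs: positive = 5, negative = 4.
Step 3: Under H0: P(positive) = 0.5, so the number of positives S ~ Bin(9, 0.5).
Step 4: Two-sided exact p-value = sum of Bin(9,0.5) probabilities at or below the observed probability = 1.000000.
Step 5: alpha = 0.1. fail to reject H0.

n_eff = 9, pos = 5, neg = 4, p = 1.000000, fail to reject H0.


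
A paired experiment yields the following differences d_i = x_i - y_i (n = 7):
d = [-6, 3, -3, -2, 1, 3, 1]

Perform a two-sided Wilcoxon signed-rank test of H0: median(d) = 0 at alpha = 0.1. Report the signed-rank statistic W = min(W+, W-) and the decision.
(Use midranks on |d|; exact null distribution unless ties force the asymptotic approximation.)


Step 1: Drop any zero differences (none here) and take |d_i|.
|d| = [6, 3, 3, 2, 1, 3, 1]
Step 2: Midrank |d_i| (ties get averaged ranks).
ranks: |6|->7, |3|->5, |3|->5, |2|->3, |1|->1.5, |3|->5, |1|->1.5
Step 3: Attach original signs; sum ranks with positive sign and with negative sign.
W+ = 5 + 1.5 + 5 + 1.5 = 13
W- = 7 + 5 + 3 = 15
(Check: W+ + W- = 28 should equal n(n+1)/2 = 28.)
Step 4: Test statistic W = min(W+, W-) = 13.
Step 5: Ties in |d|, so use the tie-corrected normal approximation.
        E[W] = n(n+1)/4 = 7*8/4 = 14.
        Tie groups: |d|=1 (t=2), |d|=3 (t=3); sum(t^3 - t) = 30.
        Var[W] = n(n+1)(2n+1)/24 - sum(t^3-t)/48 = 840/24 - 30/48 = 34.375.
        z = (W - E[W]) / sqrt(Var[W]) = (13 - 14) / 5.8630 = -0.1706.
        Two-sided p = 2*Phi(z) = 0.864569.
Step 6: alpha = 0.1. fail to reject H0.

W+ = 13, W- = 15, W = min = 13, p = 0.864569, fail to reject H0.


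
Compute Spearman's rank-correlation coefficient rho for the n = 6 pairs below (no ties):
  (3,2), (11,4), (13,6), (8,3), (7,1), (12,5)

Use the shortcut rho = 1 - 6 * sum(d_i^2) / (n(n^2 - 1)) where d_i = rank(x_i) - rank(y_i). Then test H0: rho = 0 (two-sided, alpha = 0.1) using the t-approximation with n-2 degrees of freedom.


Step 1: Rank x and y separately (midranks; no ties here).
rank(x): 3->1, 11->4, 13->6, 8->3, 7->2, 12->5
rank(y): 2->2, 4->4, 6->6, 3->3, 1->1, 5->5
Step 2: d_i = R_x(i) - R_y(i); compute d_i^2.
  (1-2)^2=1, (4-4)^2=0, (6-6)^2=0, (3-3)^2=0, (2-1)^2=1, (5-5)^2=0
sum(d^2) = 2.
Step 3: rho = 1 - 6*2 / (6*(6^2 - 1)) = 1 - 12/210 = 0.942857.
Step 4: Under H0, t = rho * sqrt((n-2)/(1-rho^2)) = 5.6595 ~ t(4).
Step 5: Two-sided p-value from the t-distribution with 4 df = 0.004805.
Step 6: alpha = 0.1. reject H0.

rho = 0.9429, p = 0.004805, reject H0 at alpha = 0.1.


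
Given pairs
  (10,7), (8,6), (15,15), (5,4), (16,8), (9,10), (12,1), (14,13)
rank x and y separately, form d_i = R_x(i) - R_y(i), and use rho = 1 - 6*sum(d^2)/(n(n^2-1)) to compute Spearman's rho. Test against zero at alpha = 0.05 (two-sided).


Step 1: Rank x and y separately (midranks; no ties here).
rank(x): 10->4, 8->2, 15->7, 5->1, 16->8, 9->3, 12->5, 14->6
rank(y): 7->4, 6->3, 15->8, 4->2, 8->5, 10->6, 1->1, 13->7
Step 2: d_i = R_x(i) - R_y(i); compute d_i^2.
  (4-4)^2=0, (2-3)^2=1, (7-8)^2=1, (1-2)^2=1, (8-5)^2=9, (3-6)^2=9, (5-1)^2=16, (6-7)^2=1
sum(d^2) = 38.
Step 3: rho = 1 - 6*38 / (8*(8^2 - 1)) = 1 - 228/504 = 0.547619.
Step 4: Under H0, t = rho * sqrt((n-2)/(1-rho^2)) = 1.6031 ~ t(6).
Step 5: Two-sided p-value from the t-distribution with 6 df = 0.160026.
Step 6: alpha = 0.05. fail to reject H0.

rho = 0.5476, p = 0.160026, fail to reject H0 at alpha = 0.05.


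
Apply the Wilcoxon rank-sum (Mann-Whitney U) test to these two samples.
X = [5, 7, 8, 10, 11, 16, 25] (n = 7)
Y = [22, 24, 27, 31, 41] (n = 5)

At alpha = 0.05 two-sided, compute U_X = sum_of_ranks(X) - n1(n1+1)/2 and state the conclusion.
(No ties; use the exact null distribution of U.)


Step 1: Combine and sort all 12 observations; assign midranks.
sorted (value, group): (5,X), (7,X), (8,X), (10,X), (11,X), (16,X), (22,Y), (24,Y), (25,X), (27,Y), (31,Y), (41,Y)
ranks: 5->1, 7->2, 8->3, 10->4, 11->5, 16->6, 22->7, 24->8, 25->9, 27->10, 31->11, 41->12
Step 2: Rank sum for X: R1 = 1 + 2 + 3 + 4 + 5 + 6 + 9 = 30.
Step 3: U_X = R1 - n1(n1+1)/2 = 30 - 7*8/2 = 30 - 28 = 2.
       U_Y = n1*n2 - U_X = 35 - 2 = 33.
Step 4: No ties, so the exact null distribution of U (based on enumerating the C(12,7) = 792 equally likely rank assignments) gives the two-sided p-value.
Step 5: p-value = 0.010101; compare to alpha = 0.05. reject H0.

U_X = 2, p = 0.010101, reject H0 at alpha = 0.05.


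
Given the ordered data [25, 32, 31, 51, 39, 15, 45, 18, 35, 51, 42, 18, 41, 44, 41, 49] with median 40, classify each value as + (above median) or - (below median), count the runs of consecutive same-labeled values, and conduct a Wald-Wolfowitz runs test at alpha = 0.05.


Step 1: Compute median = 40; label A = above, B = below.
Labels in order: BBBABBABBAABAAAA  (n_A = 8, n_B = 8)
Step 2: Count runs R = 8.
Step 3: Under H0 (random ordering), E[R] = 2*n_A*n_B/(n_A+n_B) + 1 = 2*8*8/16 + 1 = 9.0000.
        Var[R] = 2*n_A*n_B*(2*n_A*n_B - n_A - n_B) / ((n_A+n_B)^2 * (n_A+n_B-1)) = 14336/3840 = 3.7333.
        SD[R] = 1.9322.
Step 4: Continuity-corrected z = (R + 0.5 - E[R]) / SD[R] = (8 + 0.5 - 9.0000) / 1.9322 = -0.2588.
Step 5: Two-sided p-value via normal approximation = 2*(1 - Phi(|z|)) = 0.795809.
Step 6: alpha = 0.05. fail to reject H0.

R = 8, z = -0.2588, p = 0.795809, fail to reject H0.


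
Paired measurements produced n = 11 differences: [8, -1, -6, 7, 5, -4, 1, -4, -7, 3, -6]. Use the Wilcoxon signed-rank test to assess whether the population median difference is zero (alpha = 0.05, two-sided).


Step 1: Drop any zero differences (none here) and take |d_i|.
|d| = [8, 1, 6, 7, 5, 4, 1, 4, 7, 3, 6]
Step 2: Midrank |d_i| (ties get averaged ranks).
ranks: |8|->11, |1|->1.5, |6|->7.5, |7|->9.5, |5|->6, |4|->4.5, |1|->1.5, |4|->4.5, |7|->9.5, |3|->3, |6|->7.5
Step 3: Attach original signs; sum ranks with positive sign and with negative sign.
W+ = 11 + 9.5 + 6 + 1.5 + 3 = 31
W- = 1.5 + 7.5 + 4.5 + 4.5 + 9.5 + 7.5 = 35
(Check: W+ + W- = 66 should equal n(n+1)/2 = 66.)
Step 4: Test statistic W = min(W+, W-) = 31.
Step 5: Ties in |d|, so use the tie-corrected normal approximation.
        E[W] = n(n+1)/4 = 11*12/4 = 33.
        Tie groups: |d|=1 (t=2), |d|=4 (t=2), |d|=6 (t=2), |d|=7 (t=2); sum(t^3 - t) = 24.
        Var[W] = n(n+1)(2n+1)/24 - sum(t^3-t)/48 = 3036/24 - 24/48 = 126.
        z = (W - E[W]) / sqrt(Var[W]) = (31 - 33) / 11.2250 = -0.1782.
        Two-sided p = 2*Phi(z) = 0.858586.
Step 6: alpha = 0.05. fail to reject H0.

W+ = 31, W- = 35, W = min = 31, p = 0.858586, fail to reject H0.


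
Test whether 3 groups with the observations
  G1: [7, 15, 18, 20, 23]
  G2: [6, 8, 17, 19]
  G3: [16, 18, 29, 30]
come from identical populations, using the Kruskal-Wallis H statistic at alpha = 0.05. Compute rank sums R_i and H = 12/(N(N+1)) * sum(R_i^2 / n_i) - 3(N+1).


Step 1: Combine all N = 13 observations and assign midranks.
sorted (value, group, rank): (6,G2,1), (7,G1,2), (8,G2,3), (15,G1,4), (16,G3,5), (17,G2,6), (18,G1,7.5), (18,G3,7.5), (19,G2,9), (20,G1,10), (23,G1,11), (29,G3,12), (30,G3,13)
Step 2: Sum ranks within each group.
R_1 = 34.5 (n_1 = 5)
R_2 = 19 (n_2 = 4)
R_3 = 37.5 (n_3 = 4)
Step 3: H = 12/(N(N+1)) * sum(R_i^2/n_i) - 3(N+1)
     = 12/(13*14) * (34.5^2/5 + 19^2/4 + 37.5^2/4) - 3*14
     = 0.065934 * 679.862 - 42
     = 2.826099.
Step 4: Ties present; correction factor C = 1 - 6/(13^3 - 13) = 0.997253. Corrected H = 2.826099 / 0.997253 = 2.833884.
Step 5: Under H0, H ~ chi^2(2); p-value = 0.242454.
Step 6: alpha = 0.05. fail to reject H0.

H = 2.8339, df = 2, p = 0.242454, fail to reject H0.


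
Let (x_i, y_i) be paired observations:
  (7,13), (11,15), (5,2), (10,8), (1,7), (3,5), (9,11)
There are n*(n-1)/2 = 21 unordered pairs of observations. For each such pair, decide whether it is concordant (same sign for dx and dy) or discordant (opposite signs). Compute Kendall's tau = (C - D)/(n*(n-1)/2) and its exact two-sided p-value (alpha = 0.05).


Step 1: Enumerate the 21 unordered pairs (i,j) with i<j and classify each by sign(x_j-x_i) * sign(y_j-y_i).
  (1,2):dx=+4,dy=+2->C; (1,3):dx=-2,dy=-11->C; (1,4):dx=+3,dy=-5->D; (1,5):dx=-6,dy=-6->C
  (1,6):dx=-4,dy=-8->C; (1,7):dx=+2,dy=-2->D; (2,3):dx=-6,dy=-13->C; (2,4):dx=-1,dy=-7->C
  (2,5):dx=-10,dy=-8->C; (2,6):dx=-8,dy=-10->C; (2,7):dx=-2,dy=-4->C; (3,4):dx=+5,dy=+6->C
  (3,5):dx=-4,dy=+5->D; (3,6):dx=-2,dy=+3->D; (3,7):dx=+4,dy=+9->C; (4,5):dx=-9,dy=-1->C
  (4,6):dx=-7,dy=-3->C; (4,7):dx=-1,dy=+3->D; (5,6):dx=+2,dy=-2->D; (5,7):dx=+8,dy=+4->C
  (6,7):dx=+6,dy=+6->C
Step 2: C = 15, D = 6, total pairs = 21.
Step 3: tau = (C - D)/(n(n-1)/2) = (15 - 6)/21 = 0.428571.
Step 4: Exact two-sided p-value (enumerate n! = 5040 permutations of y under H0): p = 0.238889.
Step 5: alpha = 0.05. fail to reject H0.

tau_b = 0.4286 (C=15, D=6), p = 0.238889, fail to reject H0.


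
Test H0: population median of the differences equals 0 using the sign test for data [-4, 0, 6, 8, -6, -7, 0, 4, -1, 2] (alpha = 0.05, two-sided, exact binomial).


Step 1: Discard zero differences. Original n = 10; n_eff = number of nonzero differences = 8.
Nonzero differences (with sign): -4, +6, +8, -6, -7, +4, -1, +2
Step 2: Count signs: positive = 4, negative = 4.
Step 3: Under H0: P(positive) = 0.5, so the number of positives S ~ Bin(8, 0.5).
Step 4: Two-sided exact p-value = sum of Bin(8,0.5) probabilities at or below the observed probability = 1.000000.
Step 5: alpha = 0.05. fail to reject H0.

n_eff = 8, pos = 4, neg = 4, p = 1.000000, fail to reject H0.


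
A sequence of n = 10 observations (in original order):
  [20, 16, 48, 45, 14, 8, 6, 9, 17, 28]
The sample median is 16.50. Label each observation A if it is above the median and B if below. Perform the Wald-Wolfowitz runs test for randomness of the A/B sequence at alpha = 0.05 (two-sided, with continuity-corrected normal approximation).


Step 1: Compute median = 16.50; label A = above, B = below.
Labels in order: ABAABBBBAA  (n_A = 5, n_B = 5)
Step 2: Count runs R = 5.
Step 3: Under H0 (random ordering), E[R] = 2*n_A*n_B/(n_A+n_B) + 1 = 2*5*5/10 + 1 = 6.0000.
        Var[R] = 2*n_A*n_B*(2*n_A*n_B - n_A - n_B) / ((n_A+n_B)^2 * (n_A+n_B-1)) = 2000/900 = 2.2222.
        SD[R] = 1.4907.
Step 4: Continuity-corrected z = (R + 0.5 - E[R]) / SD[R] = (5 + 0.5 - 6.0000) / 1.4907 = -0.3354.
Step 5: Two-sided p-value via normal approximation = 2*(1 - Phi(|z|)) = 0.737316.
Step 6: alpha = 0.05. fail to reject H0.

R = 5, z = -0.3354, p = 0.737316, fail to reject H0.


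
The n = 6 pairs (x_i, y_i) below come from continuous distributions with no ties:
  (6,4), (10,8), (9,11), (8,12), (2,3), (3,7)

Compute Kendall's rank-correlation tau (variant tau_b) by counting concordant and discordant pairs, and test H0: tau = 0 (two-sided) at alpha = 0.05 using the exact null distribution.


Step 1: Enumerate the 15 unordered pairs (i,j) with i<j and classify each by sign(x_j-x_i) * sign(y_j-y_i).
  (1,2):dx=+4,dy=+4->C; (1,3):dx=+3,dy=+7->C; (1,4):dx=+2,dy=+8->C; (1,5):dx=-4,dy=-1->C
  (1,6):dx=-3,dy=+3->D; (2,3):dx=-1,dy=+3->D; (2,4):dx=-2,dy=+4->D; (2,5):dx=-8,dy=-5->C
  (2,6):dx=-7,dy=-1->C; (3,4):dx=-1,dy=+1->D; (3,5):dx=-7,dy=-8->C; (3,6):dx=-6,dy=-4->C
  (4,5):dx=-6,dy=-9->C; (4,6):dx=-5,dy=-5->C; (5,6):dx=+1,dy=+4->C
Step 2: C = 11, D = 4, total pairs = 15.
Step 3: tau = (C - D)/(n(n-1)/2) = (11 - 4)/15 = 0.466667.
Step 4: Exact two-sided p-value (enumerate n! = 720 permutations of y under H0): p = 0.272222.
Step 5: alpha = 0.05. fail to reject H0.

tau_b = 0.4667 (C=11, D=4), p = 0.272222, fail to reject H0.


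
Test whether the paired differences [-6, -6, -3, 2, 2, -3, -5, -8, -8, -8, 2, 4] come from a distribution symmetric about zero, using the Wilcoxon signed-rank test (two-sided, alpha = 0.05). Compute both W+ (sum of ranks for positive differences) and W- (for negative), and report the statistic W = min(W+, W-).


Step 1: Drop any zero differences (none here) and take |d_i|.
|d| = [6, 6, 3, 2, 2, 3, 5, 8, 8, 8, 2, 4]
Step 2: Midrank |d_i| (ties get averaged ranks).
ranks: |6|->8.5, |6|->8.5, |3|->4.5, |2|->2, |2|->2, |3|->4.5, |5|->7, |8|->11, |8|->11, |8|->11, |2|->2, |4|->6
Step 3: Attach original signs; sum ranks with positive sign and with negative sign.
W+ = 2 + 2 + 2 + 6 = 12
W- = 8.5 + 8.5 + 4.5 + 4.5 + 7 + 11 + 11 + 11 = 66
(Check: W+ + W- = 78 should equal n(n+1)/2 = 78.)
Step 4: Test statistic W = min(W+, W-) = 12.
Step 5: Ties in |d|, so use the tie-corrected normal approximation.
        E[W] = n(n+1)/4 = 12*13/4 = 39.
        Tie groups: |d|=2 (t=3), |d|=3 (t=2), |d|=6 (t=2), |d|=8 (t=3); sum(t^3 - t) = 60.
        Var[W] = n(n+1)(2n+1)/24 - sum(t^3-t)/48 = 3900/24 - 60/48 = 161.25.
        z = (W - E[W]) / sqrt(Var[W]) = (12 - 39) / 12.6984 = -2.1262.
        Two-sided p = 2*Phi(z) = 0.033483.
Step 6: alpha = 0.05. reject H0.

W+ = 12, W- = 66, W = min = 12, p = 0.033483, reject H0.


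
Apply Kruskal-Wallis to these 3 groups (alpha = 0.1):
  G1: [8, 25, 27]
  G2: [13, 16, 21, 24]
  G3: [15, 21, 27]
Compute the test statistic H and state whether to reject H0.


Step 1: Combine all N = 10 observations and assign midranks.
sorted (value, group, rank): (8,G1,1), (13,G2,2), (15,G3,3), (16,G2,4), (21,G2,5.5), (21,G3,5.5), (24,G2,7), (25,G1,8), (27,G1,9.5), (27,G3,9.5)
Step 2: Sum ranks within each group.
R_1 = 18.5 (n_1 = 3)
R_2 = 18.5 (n_2 = 4)
R_3 = 18 (n_3 = 3)
Step 3: H = 12/(N(N+1)) * sum(R_i^2/n_i) - 3(N+1)
     = 12/(10*11) * (18.5^2/3 + 18.5^2/4 + 18^2/3) - 3*11
     = 0.109091 * 307.646 - 33
     = 0.561364.
Step 4: Ties present; correction factor C = 1 - 12/(10^3 - 10) = 0.987879. Corrected H = 0.561364 / 0.987879 = 0.568252.
Step 5: Under H0, H ~ chi^2(2); p-value = 0.752672.
Step 6: alpha = 0.1. fail to reject H0.

H = 0.5683, df = 2, p = 0.752672, fail to reject H0.


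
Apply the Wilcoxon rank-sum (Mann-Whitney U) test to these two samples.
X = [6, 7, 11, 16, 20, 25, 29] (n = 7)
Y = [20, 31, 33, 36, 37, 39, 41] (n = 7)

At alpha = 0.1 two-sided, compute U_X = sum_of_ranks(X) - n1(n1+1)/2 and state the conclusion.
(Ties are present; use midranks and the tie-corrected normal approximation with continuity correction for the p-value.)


Step 1: Combine and sort all 14 observations; assign midranks.
sorted (value, group): (6,X), (7,X), (11,X), (16,X), (20,X), (20,Y), (25,X), (29,X), (31,Y), (33,Y), (36,Y), (37,Y), (39,Y), (41,Y)
ranks: 6->1, 7->2, 11->3, 16->4, 20->5.5, 20->5.5, 25->7, 29->8, 31->9, 33->10, 36->11, 37->12, 39->13, 41->14
Step 2: Rank sum for X: R1 = 1 + 2 + 3 + 4 + 5.5 + 7 + 8 = 30.5.
Step 3: U_X = R1 - n1(n1+1)/2 = 30.5 - 7*8/2 = 30.5 - 28 = 2.5.
       U_Y = n1*n2 - U_X = 49 - 2.5 = 46.5.
Step 4: Ties are present, so use the tie-corrected normal approximation (with continuity correction) for the p-value.
Step 5: p-value = 0.005956; compare to alpha = 0.1. reject H0.

U_X = 2.5, p = 0.005956, reject H0 at alpha = 0.1.


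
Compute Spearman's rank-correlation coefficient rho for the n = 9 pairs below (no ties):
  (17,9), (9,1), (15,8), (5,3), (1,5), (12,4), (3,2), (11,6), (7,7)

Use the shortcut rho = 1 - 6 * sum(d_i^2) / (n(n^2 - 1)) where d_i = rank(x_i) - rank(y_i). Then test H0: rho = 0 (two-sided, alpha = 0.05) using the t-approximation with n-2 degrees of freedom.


Step 1: Rank x and y separately (midranks; no ties here).
rank(x): 17->9, 9->5, 15->8, 5->3, 1->1, 12->7, 3->2, 11->6, 7->4
rank(y): 9->9, 1->1, 8->8, 3->3, 5->5, 4->4, 2->2, 6->6, 7->7
Step 2: d_i = R_x(i) - R_y(i); compute d_i^2.
  (9-9)^2=0, (5-1)^2=16, (8-8)^2=0, (3-3)^2=0, (1-5)^2=16, (7-4)^2=9, (2-2)^2=0, (6-6)^2=0, (4-7)^2=9
sum(d^2) = 50.
Step 3: rho = 1 - 6*50 / (9*(9^2 - 1)) = 1 - 300/720 = 0.583333.
Step 4: Under H0, t = rho * sqrt((n-2)/(1-rho^2)) = 1.9001 ~ t(7).
Step 5: Two-sided p-value from the t-distribution with 7 df = 0.099186.
Step 6: alpha = 0.05. fail to reject H0.

rho = 0.5833, p = 0.099186, fail to reject H0 at alpha = 0.05.


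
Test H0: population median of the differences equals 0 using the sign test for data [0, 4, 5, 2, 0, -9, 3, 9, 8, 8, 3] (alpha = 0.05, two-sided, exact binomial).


Step 1: Discard zero differences. Original n = 11; n_eff = number of nonzero differences = 9.
Nonzero differences (with sign): +4, +5, +2, -9, +3, +9, +8, +8, +3
Step 2: Count signs: positive = 8, negative = 1.
Step 3: Under H0: P(positive) = 0.5, so the number of positives S ~ Bin(9, 0.5).
Step 4: Two-sided exact p-value = sum of Bin(9,0.5) probabilities at or below the observed probability = 0.039062.
Step 5: alpha = 0.05. reject H0.

n_eff = 9, pos = 8, neg = 1, p = 0.039062, reject H0.


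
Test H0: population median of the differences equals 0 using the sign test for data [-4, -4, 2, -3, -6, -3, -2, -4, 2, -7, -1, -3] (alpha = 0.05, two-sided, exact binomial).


Step 1: Discard zero differences. Original n = 12; n_eff = number of nonzero differences = 12.
Nonzero differences (with sign): -4, -4, +2, -3, -6, -3, -2, -4, +2, -7, -1, -3
Step 2: Count signs: positive = 2, negative = 10.
Step 3: Under H0: P(positive) = 0.5, so the number of positives S ~ Bin(12, 0.5).
Step 4: Two-sided exact p-value = sum of Bin(12,0.5) probabilities at or below the observed probability = 0.038574.
Step 5: alpha = 0.05. reject H0.

n_eff = 12, pos = 2, neg = 10, p = 0.038574, reject H0.


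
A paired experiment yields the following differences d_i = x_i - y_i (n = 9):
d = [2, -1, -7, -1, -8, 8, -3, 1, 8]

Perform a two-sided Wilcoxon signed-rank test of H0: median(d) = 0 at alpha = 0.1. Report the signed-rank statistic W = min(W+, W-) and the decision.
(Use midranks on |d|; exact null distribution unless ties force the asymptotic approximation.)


Step 1: Drop any zero differences (none here) and take |d_i|.
|d| = [2, 1, 7, 1, 8, 8, 3, 1, 8]
Step 2: Midrank |d_i| (ties get averaged ranks).
ranks: |2|->4, |1|->2, |7|->6, |1|->2, |8|->8, |8|->8, |3|->5, |1|->2, |8|->8
Step 3: Attach original signs; sum ranks with positive sign and with negative sign.
W+ = 4 + 8 + 2 + 8 = 22
W- = 2 + 6 + 2 + 8 + 5 = 23
(Check: W+ + W- = 45 should equal n(n+1)/2 = 45.)
Step 4: Test statistic W = min(W+, W-) = 22.
Step 5: Ties in |d|, so use the tie-corrected normal approximation.
        E[W] = n(n+1)/4 = 9*10/4 = 22.5.
        Tie groups: |d|=1 (t=3), |d|=8 (t=3); sum(t^3 - t) = 48.
        Var[W] = n(n+1)(2n+1)/24 - sum(t^3-t)/48 = 1710/24 - 48/48 = 70.25.
        z = (W - E[W]) / sqrt(Var[W]) = (22 - 22.5) / 8.3815 = -0.0597.
        Two-sided p = 2*Phi(z) = 0.952430.
Step 6: alpha = 0.1. fail to reject H0.

W+ = 22, W- = 23, W = min = 22, p = 0.952430, fail to reject H0.


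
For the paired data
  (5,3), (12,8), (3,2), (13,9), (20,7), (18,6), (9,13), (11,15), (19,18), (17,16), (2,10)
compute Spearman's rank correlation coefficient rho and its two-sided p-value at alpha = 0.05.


Step 1: Rank x and y separately (midranks; no ties here).
rank(x): 5->3, 12->6, 3->2, 13->7, 20->11, 18->9, 9->4, 11->5, 19->10, 17->8, 2->1
rank(y): 3->2, 8->5, 2->1, 9->6, 7->4, 6->3, 13->8, 15->9, 18->11, 16->10, 10->7
Step 2: d_i = R_x(i) - R_y(i); compute d_i^2.
  (3-2)^2=1, (6-5)^2=1, (2-1)^2=1, (7-6)^2=1, (11-4)^2=49, (9-3)^2=36, (4-8)^2=16, (5-9)^2=16, (10-11)^2=1, (8-10)^2=4, (1-7)^2=36
sum(d^2) = 162.
Step 3: rho = 1 - 6*162 / (11*(11^2 - 1)) = 1 - 972/1320 = 0.263636.
Step 4: Under H0, t = rho * sqrt((n-2)/(1-rho^2)) = 0.8199 ~ t(9).
Step 5: Two-sided p-value from the t-distribution with 9 df = 0.433441.
Step 6: alpha = 0.05. fail to reject H0.

rho = 0.2636, p = 0.433441, fail to reject H0 at alpha = 0.05.


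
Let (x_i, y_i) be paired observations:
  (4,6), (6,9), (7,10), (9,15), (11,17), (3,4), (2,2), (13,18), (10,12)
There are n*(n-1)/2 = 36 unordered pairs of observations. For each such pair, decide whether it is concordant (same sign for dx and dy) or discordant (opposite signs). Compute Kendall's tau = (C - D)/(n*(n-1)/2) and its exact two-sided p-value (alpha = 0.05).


Step 1: Enumerate the 36 unordered pairs (i,j) with i<j and classify each by sign(x_j-x_i) * sign(y_j-y_i).
  (1,2):dx=+2,dy=+3->C; (1,3):dx=+3,dy=+4->C; (1,4):dx=+5,dy=+9->C; (1,5):dx=+7,dy=+11->C
  (1,6):dx=-1,dy=-2->C; (1,7):dx=-2,dy=-4->C; (1,8):dx=+9,dy=+12->C; (1,9):dx=+6,dy=+6->C
  (2,3):dx=+1,dy=+1->C; (2,4):dx=+3,dy=+6->C; (2,5):dx=+5,dy=+8->C; (2,6):dx=-3,dy=-5->C
  (2,7):dx=-4,dy=-7->C; (2,8):dx=+7,dy=+9->C; (2,9):dx=+4,dy=+3->C; (3,4):dx=+2,dy=+5->C
  (3,5):dx=+4,dy=+7->C; (3,6):dx=-4,dy=-6->C; (3,7):dx=-5,dy=-8->C; (3,8):dx=+6,dy=+8->C
  (3,9):dx=+3,dy=+2->C; (4,5):dx=+2,dy=+2->C; (4,6):dx=-6,dy=-11->C; (4,7):dx=-7,dy=-13->C
  (4,8):dx=+4,dy=+3->C; (4,9):dx=+1,dy=-3->D; (5,6):dx=-8,dy=-13->C; (5,7):dx=-9,dy=-15->C
  (5,8):dx=+2,dy=+1->C; (5,9):dx=-1,dy=-5->C; (6,7):dx=-1,dy=-2->C; (6,8):dx=+10,dy=+14->C
  (6,9):dx=+7,dy=+8->C; (7,8):dx=+11,dy=+16->C; (7,9):dx=+8,dy=+10->C; (8,9):dx=-3,dy=-6->C
Step 2: C = 35, D = 1, total pairs = 36.
Step 3: tau = (C - D)/(n(n-1)/2) = (35 - 1)/36 = 0.944444.
Step 4: Exact two-sided p-value (enumerate n! = 362880 permutations of y under H0): p = 0.000050.
Step 5: alpha = 0.05. reject H0.

tau_b = 0.9444 (C=35, D=1), p = 0.000050, reject H0.
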